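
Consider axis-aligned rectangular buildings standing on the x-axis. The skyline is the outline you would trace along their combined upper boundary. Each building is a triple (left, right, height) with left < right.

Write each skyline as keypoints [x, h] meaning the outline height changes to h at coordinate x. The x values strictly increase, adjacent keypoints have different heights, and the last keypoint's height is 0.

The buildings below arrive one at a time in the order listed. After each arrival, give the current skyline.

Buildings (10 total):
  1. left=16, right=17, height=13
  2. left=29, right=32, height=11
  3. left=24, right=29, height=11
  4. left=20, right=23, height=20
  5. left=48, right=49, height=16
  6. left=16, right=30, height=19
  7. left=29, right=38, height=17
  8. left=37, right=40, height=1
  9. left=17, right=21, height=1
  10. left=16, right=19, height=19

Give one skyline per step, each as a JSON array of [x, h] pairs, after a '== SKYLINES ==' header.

== SKYLINES ==
[[16,13],[17,0]]
[[16,13],[17,0],[29,11],[32,0]]
[[16,13],[17,0],[24,11],[32,0]]
[[16,13],[17,0],[20,20],[23,0],[24,11],[32,0]]
[[16,13],[17,0],[20,20],[23,0],[24,11],[32,0],[48,16],[49,0]]
[[16,19],[20,20],[23,19],[30,11],[32,0],[48,16],[49,0]]
[[16,19],[20,20],[23,19],[30,17],[38,0],[48,16],[49,0]]
[[16,19],[20,20],[23,19],[30,17],[38,1],[40,0],[48,16],[49,0]]
[[16,19],[20,20],[23,19],[30,17],[38,1],[40,0],[48,16],[49,0]]
[[16,19],[20,20],[23,19],[30,17],[38,1],[40,0],[48,16],[49,0]]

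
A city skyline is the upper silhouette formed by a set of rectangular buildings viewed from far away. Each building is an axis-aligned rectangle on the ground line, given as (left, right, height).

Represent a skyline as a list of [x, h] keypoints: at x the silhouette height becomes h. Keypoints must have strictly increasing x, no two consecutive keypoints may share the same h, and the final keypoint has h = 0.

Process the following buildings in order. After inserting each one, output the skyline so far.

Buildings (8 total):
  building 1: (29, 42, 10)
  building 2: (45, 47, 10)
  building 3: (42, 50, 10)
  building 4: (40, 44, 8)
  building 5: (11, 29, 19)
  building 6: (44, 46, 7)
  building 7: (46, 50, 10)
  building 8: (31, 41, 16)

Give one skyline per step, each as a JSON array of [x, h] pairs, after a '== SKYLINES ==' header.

== SKYLINES ==
[[29,10],[42,0]]
[[29,10],[42,0],[45,10],[47,0]]
[[29,10],[50,0]]
[[29,10],[50,0]]
[[11,19],[29,10],[50,0]]
[[11,19],[29,10],[50,0]]
[[11,19],[29,10],[50,0]]
[[11,19],[29,10],[31,16],[41,10],[50,0]]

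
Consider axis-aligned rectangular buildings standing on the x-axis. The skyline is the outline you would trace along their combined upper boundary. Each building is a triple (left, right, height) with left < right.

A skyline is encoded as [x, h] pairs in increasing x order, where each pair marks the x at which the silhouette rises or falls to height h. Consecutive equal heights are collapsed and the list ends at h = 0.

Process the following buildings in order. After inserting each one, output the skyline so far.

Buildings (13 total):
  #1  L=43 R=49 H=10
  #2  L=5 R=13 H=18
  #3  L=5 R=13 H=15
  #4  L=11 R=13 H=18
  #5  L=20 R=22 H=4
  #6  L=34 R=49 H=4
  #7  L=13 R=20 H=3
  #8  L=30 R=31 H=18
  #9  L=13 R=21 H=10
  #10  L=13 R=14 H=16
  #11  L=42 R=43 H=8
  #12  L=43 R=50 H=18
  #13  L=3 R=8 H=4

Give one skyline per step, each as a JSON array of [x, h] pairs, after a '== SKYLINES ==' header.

== SKYLINES ==
[[43,10],[49,0]]
[[5,18],[13,0],[43,10],[49,0]]
[[5,18],[13,0],[43,10],[49,0]]
[[5,18],[13,0],[43,10],[49,0]]
[[5,18],[13,0],[20,4],[22,0],[43,10],[49,0]]
[[5,18],[13,0],[20,4],[22,0],[34,4],[43,10],[49,0]]
[[5,18],[13,3],[20,4],[22,0],[34,4],[43,10],[49,0]]
[[5,18],[13,3],[20,4],[22,0],[30,18],[31,0],[34,4],[43,10],[49,0]]
[[5,18],[13,10],[21,4],[22,0],[30,18],[31,0],[34,4],[43,10],[49,0]]
[[5,18],[13,16],[14,10],[21,4],[22,0],[30,18],[31,0],[34,4],[43,10],[49,0]]
[[5,18],[13,16],[14,10],[21,4],[22,0],[30,18],[31,0],[34,4],[42,8],[43,10],[49,0]]
[[5,18],[13,16],[14,10],[21,4],[22,0],[30,18],[31,0],[34,4],[42,8],[43,18],[50,0]]
[[3,4],[5,18],[13,16],[14,10],[21,4],[22,0],[30,18],[31,0],[34,4],[42,8],[43,18],[50,0]]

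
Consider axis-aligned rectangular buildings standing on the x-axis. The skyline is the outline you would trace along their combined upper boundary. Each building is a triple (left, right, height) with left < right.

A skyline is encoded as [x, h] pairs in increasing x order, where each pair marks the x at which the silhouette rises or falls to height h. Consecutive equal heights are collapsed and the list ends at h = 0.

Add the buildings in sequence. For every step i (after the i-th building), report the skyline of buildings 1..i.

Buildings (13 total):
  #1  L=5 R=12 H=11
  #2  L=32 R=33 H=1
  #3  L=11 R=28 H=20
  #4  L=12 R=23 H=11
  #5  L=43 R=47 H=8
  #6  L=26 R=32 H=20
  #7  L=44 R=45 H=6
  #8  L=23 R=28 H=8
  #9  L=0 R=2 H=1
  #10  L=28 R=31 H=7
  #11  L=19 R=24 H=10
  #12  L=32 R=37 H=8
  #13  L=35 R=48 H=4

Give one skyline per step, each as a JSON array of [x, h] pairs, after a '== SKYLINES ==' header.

== SKYLINES ==
[[5,11],[12,0]]
[[5,11],[12,0],[32,1],[33,0]]
[[5,11],[11,20],[28,0],[32,1],[33,0]]
[[5,11],[11,20],[28,0],[32,1],[33,0]]
[[5,11],[11,20],[28,0],[32,1],[33,0],[43,8],[47,0]]
[[5,11],[11,20],[32,1],[33,0],[43,8],[47,0]]
[[5,11],[11,20],[32,1],[33,0],[43,8],[47,0]]
[[5,11],[11,20],[32,1],[33,0],[43,8],[47,0]]
[[0,1],[2,0],[5,11],[11,20],[32,1],[33,0],[43,8],[47,0]]
[[0,1],[2,0],[5,11],[11,20],[32,1],[33,0],[43,8],[47,0]]
[[0,1],[2,0],[5,11],[11,20],[32,1],[33,0],[43,8],[47,0]]
[[0,1],[2,0],[5,11],[11,20],[32,8],[37,0],[43,8],[47,0]]
[[0,1],[2,0],[5,11],[11,20],[32,8],[37,4],[43,8],[47,4],[48,0]]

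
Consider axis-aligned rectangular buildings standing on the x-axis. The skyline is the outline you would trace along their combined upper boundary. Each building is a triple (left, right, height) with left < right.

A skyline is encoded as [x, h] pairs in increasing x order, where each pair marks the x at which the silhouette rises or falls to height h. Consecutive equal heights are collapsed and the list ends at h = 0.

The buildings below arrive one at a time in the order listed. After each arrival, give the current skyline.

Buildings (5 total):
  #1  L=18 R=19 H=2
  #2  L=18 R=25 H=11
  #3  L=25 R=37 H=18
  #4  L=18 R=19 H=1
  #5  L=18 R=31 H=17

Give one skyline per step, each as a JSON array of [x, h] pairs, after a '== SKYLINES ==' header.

== SKYLINES ==
[[18,2],[19,0]]
[[18,11],[25,0]]
[[18,11],[25,18],[37,0]]
[[18,11],[25,18],[37,0]]
[[18,17],[25,18],[37,0]]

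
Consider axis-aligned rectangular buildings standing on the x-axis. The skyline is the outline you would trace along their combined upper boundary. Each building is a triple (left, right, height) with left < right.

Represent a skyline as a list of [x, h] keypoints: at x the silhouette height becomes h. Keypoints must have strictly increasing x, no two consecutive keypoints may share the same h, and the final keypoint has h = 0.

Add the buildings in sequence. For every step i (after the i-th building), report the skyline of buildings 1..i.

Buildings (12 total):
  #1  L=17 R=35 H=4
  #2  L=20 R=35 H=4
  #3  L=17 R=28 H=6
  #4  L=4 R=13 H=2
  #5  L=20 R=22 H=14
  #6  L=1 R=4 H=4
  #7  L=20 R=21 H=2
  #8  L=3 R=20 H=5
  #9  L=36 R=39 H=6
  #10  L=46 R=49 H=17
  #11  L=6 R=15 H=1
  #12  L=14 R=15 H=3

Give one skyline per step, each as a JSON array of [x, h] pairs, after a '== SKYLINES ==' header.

== SKYLINES ==
[[17,4],[35,0]]
[[17,4],[35,0]]
[[17,6],[28,4],[35,0]]
[[4,2],[13,0],[17,6],[28,4],[35,0]]
[[4,2],[13,0],[17,6],[20,14],[22,6],[28,4],[35,0]]
[[1,4],[4,2],[13,0],[17,6],[20,14],[22,6],[28,4],[35,0]]
[[1,4],[4,2],[13,0],[17,6],[20,14],[22,6],[28,4],[35,0]]
[[1,4],[3,5],[17,6],[20,14],[22,6],[28,4],[35,0]]
[[1,4],[3,5],[17,6],[20,14],[22,6],[28,4],[35,0],[36,6],[39,0]]
[[1,4],[3,5],[17,6],[20,14],[22,6],[28,4],[35,0],[36,6],[39,0],[46,17],[49,0]]
[[1,4],[3,5],[17,6],[20,14],[22,6],[28,4],[35,0],[36,6],[39,0],[46,17],[49,0]]
[[1,4],[3,5],[17,6],[20,14],[22,6],[28,4],[35,0],[36,6],[39,0],[46,17],[49,0]]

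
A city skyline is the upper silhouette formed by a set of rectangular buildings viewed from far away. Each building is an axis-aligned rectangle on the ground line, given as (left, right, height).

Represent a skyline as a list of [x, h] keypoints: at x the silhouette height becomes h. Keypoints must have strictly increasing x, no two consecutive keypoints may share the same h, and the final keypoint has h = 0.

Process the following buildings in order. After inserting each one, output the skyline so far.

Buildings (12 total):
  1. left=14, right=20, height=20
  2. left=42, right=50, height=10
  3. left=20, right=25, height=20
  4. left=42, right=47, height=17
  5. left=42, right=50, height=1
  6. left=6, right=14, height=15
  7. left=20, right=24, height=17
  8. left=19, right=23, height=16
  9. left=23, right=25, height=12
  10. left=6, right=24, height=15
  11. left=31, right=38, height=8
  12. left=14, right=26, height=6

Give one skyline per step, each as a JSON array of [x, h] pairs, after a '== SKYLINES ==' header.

== SKYLINES ==
[[14,20],[20,0]]
[[14,20],[20,0],[42,10],[50,0]]
[[14,20],[25,0],[42,10],[50,0]]
[[14,20],[25,0],[42,17],[47,10],[50,0]]
[[14,20],[25,0],[42,17],[47,10],[50,0]]
[[6,15],[14,20],[25,0],[42,17],[47,10],[50,0]]
[[6,15],[14,20],[25,0],[42,17],[47,10],[50,0]]
[[6,15],[14,20],[25,0],[42,17],[47,10],[50,0]]
[[6,15],[14,20],[25,0],[42,17],[47,10],[50,0]]
[[6,15],[14,20],[25,0],[42,17],[47,10],[50,0]]
[[6,15],[14,20],[25,0],[31,8],[38,0],[42,17],[47,10],[50,0]]
[[6,15],[14,20],[25,6],[26,0],[31,8],[38,0],[42,17],[47,10],[50,0]]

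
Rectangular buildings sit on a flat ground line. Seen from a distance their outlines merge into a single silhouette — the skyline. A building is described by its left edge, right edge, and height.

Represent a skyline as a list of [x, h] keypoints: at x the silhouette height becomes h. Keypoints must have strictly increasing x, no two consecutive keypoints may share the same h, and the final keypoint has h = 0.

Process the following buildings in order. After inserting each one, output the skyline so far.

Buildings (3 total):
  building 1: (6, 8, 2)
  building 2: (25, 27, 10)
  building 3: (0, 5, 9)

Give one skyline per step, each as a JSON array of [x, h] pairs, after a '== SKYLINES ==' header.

== SKYLINES ==
[[6,2],[8,0]]
[[6,2],[8,0],[25,10],[27,0]]
[[0,9],[5,0],[6,2],[8,0],[25,10],[27,0]]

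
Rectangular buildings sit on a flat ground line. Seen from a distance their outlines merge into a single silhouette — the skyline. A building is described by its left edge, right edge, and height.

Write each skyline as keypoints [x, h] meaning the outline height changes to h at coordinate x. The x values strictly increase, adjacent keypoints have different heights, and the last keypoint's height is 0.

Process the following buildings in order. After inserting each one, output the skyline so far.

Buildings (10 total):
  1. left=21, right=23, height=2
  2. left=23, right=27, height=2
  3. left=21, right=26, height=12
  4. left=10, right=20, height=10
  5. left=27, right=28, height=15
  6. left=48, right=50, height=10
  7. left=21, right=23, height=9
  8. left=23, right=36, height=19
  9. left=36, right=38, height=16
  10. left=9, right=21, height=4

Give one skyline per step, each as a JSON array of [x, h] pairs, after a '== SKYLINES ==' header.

== SKYLINES ==
[[21,2],[23,0]]
[[21,2],[27,0]]
[[21,12],[26,2],[27,0]]
[[10,10],[20,0],[21,12],[26,2],[27,0]]
[[10,10],[20,0],[21,12],[26,2],[27,15],[28,0]]
[[10,10],[20,0],[21,12],[26,2],[27,15],[28,0],[48,10],[50,0]]
[[10,10],[20,0],[21,12],[26,2],[27,15],[28,0],[48,10],[50,0]]
[[10,10],[20,0],[21,12],[23,19],[36,0],[48,10],[50,0]]
[[10,10],[20,0],[21,12],[23,19],[36,16],[38,0],[48,10],[50,0]]
[[9,4],[10,10],[20,4],[21,12],[23,19],[36,16],[38,0],[48,10],[50,0]]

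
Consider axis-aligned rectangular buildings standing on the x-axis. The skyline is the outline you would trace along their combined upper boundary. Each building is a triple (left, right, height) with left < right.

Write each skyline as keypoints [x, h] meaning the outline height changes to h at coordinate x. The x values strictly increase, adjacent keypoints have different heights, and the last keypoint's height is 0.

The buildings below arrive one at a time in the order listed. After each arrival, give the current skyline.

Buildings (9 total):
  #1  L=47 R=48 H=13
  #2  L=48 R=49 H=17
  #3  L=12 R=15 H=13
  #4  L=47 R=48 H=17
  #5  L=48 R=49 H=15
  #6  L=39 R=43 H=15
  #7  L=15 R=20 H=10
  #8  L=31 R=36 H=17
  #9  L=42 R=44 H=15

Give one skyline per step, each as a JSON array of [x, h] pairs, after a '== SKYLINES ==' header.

== SKYLINES ==
[[47,13],[48,0]]
[[47,13],[48,17],[49,0]]
[[12,13],[15,0],[47,13],[48,17],[49,0]]
[[12,13],[15,0],[47,17],[49,0]]
[[12,13],[15,0],[47,17],[49,0]]
[[12,13],[15,0],[39,15],[43,0],[47,17],[49,0]]
[[12,13],[15,10],[20,0],[39,15],[43,0],[47,17],[49,0]]
[[12,13],[15,10],[20,0],[31,17],[36,0],[39,15],[43,0],[47,17],[49,0]]
[[12,13],[15,10],[20,0],[31,17],[36,0],[39,15],[44,0],[47,17],[49,0]]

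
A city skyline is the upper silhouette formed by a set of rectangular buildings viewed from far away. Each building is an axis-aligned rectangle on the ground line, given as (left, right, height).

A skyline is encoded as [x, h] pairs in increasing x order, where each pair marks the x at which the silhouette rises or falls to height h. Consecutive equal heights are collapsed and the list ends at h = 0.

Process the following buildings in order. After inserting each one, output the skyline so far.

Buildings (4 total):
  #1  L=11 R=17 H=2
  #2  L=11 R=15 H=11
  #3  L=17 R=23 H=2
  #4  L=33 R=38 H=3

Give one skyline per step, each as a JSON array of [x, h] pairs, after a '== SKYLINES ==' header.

== SKYLINES ==
[[11,2],[17,0]]
[[11,11],[15,2],[17,0]]
[[11,11],[15,2],[23,0]]
[[11,11],[15,2],[23,0],[33,3],[38,0]]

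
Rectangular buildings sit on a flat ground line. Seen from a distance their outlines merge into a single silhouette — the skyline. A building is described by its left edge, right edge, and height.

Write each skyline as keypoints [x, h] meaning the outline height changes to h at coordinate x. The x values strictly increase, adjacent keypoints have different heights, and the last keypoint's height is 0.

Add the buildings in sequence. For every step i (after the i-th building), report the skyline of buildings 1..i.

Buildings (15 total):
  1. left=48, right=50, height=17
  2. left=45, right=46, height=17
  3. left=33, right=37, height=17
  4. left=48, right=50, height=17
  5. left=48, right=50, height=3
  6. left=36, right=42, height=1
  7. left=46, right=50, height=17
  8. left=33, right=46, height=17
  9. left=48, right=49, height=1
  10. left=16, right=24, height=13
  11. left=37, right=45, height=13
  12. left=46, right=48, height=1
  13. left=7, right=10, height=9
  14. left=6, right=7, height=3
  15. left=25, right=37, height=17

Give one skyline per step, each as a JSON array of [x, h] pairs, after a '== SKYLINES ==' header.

== SKYLINES ==
[[48,17],[50,0]]
[[45,17],[46,0],[48,17],[50,0]]
[[33,17],[37,0],[45,17],[46,0],[48,17],[50,0]]
[[33,17],[37,0],[45,17],[46,0],[48,17],[50,0]]
[[33,17],[37,0],[45,17],[46,0],[48,17],[50,0]]
[[33,17],[37,1],[42,0],[45,17],[46,0],[48,17],[50,0]]
[[33,17],[37,1],[42,0],[45,17],[50,0]]
[[33,17],[50,0]]
[[33,17],[50,0]]
[[16,13],[24,0],[33,17],[50,0]]
[[16,13],[24,0],[33,17],[50,0]]
[[16,13],[24,0],[33,17],[50,0]]
[[7,9],[10,0],[16,13],[24,0],[33,17],[50,0]]
[[6,3],[7,9],[10,0],[16,13],[24,0],[33,17],[50,0]]
[[6,3],[7,9],[10,0],[16,13],[24,0],[25,17],[50,0]]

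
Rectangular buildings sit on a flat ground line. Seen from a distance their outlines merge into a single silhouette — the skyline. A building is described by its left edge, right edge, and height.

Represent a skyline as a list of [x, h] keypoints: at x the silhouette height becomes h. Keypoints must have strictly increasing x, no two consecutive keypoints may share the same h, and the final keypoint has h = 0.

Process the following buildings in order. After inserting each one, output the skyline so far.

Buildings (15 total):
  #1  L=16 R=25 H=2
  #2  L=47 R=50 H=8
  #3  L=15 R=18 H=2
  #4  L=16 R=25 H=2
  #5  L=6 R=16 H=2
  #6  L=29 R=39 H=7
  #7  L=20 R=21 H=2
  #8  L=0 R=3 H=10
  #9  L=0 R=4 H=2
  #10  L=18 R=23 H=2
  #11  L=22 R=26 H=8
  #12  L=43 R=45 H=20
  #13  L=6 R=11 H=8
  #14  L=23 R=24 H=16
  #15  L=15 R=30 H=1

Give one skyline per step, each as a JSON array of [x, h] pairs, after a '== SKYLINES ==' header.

== SKYLINES ==
[[16,2],[25,0]]
[[16,2],[25,0],[47,8],[50,0]]
[[15,2],[25,0],[47,8],[50,0]]
[[15,2],[25,0],[47,8],[50,0]]
[[6,2],[25,0],[47,8],[50,0]]
[[6,2],[25,0],[29,7],[39,0],[47,8],[50,0]]
[[6,2],[25,0],[29,7],[39,0],[47,8],[50,0]]
[[0,10],[3,0],[6,2],[25,0],[29,7],[39,0],[47,8],[50,0]]
[[0,10],[3,2],[4,0],[6,2],[25,0],[29,7],[39,0],[47,8],[50,0]]
[[0,10],[3,2],[4,0],[6,2],[25,0],[29,7],[39,0],[47,8],[50,0]]
[[0,10],[3,2],[4,0],[6,2],[22,8],[26,0],[29,7],[39,0],[47,8],[50,0]]
[[0,10],[3,2],[4,0],[6,2],[22,8],[26,0],[29,7],[39,0],[43,20],[45,0],[47,8],[50,0]]
[[0,10],[3,2],[4,0],[6,8],[11,2],[22,8],[26,0],[29,7],[39,0],[43,20],[45,0],[47,8],[50,0]]
[[0,10],[3,2],[4,0],[6,8],[11,2],[22,8],[23,16],[24,8],[26,0],[29,7],[39,0],[43,20],[45,0],[47,8],[50,0]]
[[0,10],[3,2],[4,0],[6,8],[11,2],[22,8],[23,16],[24,8],[26,1],[29,7],[39,0],[43,20],[45,0],[47,8],[50,0]]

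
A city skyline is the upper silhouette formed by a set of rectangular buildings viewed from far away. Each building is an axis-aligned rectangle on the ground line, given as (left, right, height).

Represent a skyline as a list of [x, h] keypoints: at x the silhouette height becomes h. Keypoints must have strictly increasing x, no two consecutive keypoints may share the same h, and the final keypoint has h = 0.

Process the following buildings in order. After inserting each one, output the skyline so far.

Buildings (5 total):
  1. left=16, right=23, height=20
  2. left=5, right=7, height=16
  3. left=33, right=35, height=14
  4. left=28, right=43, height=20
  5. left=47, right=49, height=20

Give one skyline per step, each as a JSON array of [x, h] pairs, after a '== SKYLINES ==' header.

== SKYLINES ==
[[16,20],[23,0]]
[[5,16],[7,0],[16,20],[23,0]]
[[5,16],[7,0],[16,20],[23,0],[33,14],[35,0]]
[[5,16],[7,0],[16,20],[23,0],[28,20],[43,0]]
[[5,16],[7,0],[16,20],[23,0],[28,20],[43,0],[47,20],[49,0]]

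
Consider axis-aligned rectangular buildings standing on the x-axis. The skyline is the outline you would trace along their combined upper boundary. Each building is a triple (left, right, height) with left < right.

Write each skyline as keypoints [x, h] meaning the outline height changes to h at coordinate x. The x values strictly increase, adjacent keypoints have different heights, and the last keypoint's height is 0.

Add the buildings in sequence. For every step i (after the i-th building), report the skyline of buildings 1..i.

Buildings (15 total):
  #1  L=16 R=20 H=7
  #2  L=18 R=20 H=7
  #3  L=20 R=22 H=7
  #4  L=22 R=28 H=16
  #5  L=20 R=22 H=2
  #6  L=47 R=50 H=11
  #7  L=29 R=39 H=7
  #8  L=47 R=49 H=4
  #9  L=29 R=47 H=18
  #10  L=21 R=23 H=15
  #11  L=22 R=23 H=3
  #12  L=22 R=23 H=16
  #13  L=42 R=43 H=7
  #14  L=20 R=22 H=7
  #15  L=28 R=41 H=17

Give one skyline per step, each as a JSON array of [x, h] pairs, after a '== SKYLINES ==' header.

== SKYLINES ==
[[16,7],[20,0]]
[[16,7],[20,0]]
[[16,7],[22,0]]
[[16,7],[22,16],[28,0]]
[[16,7],[22,16],[28,0]]
[[16,7],[22,16],[28,0],[47,11],[50,0]]
[[16,7],[22,16],[28,0],[29,7],[39,0],[47,11],[50,0]]
[[16,7],[22,16],[28,0],[29,7],[39,0],[47,11],[50,0]]
[[16,7],[22,16],[28,0],[29,18],[47,11],[50,0]]
[[16,7],[21,15],[22,16],[28,0],[29,18],[47,11],[50,0]]
[[16,7],[21,15],[22,16],[28,0],[29,18],[47,11],[50,0]]
[[16,7],[21,15],[22,16],[28,0],[29,18],[47,11],[50,0]]
[[16,7],[21,15],[22,16],[28,0],[29,18],[47,11],[50,0]]
[[16,7],[21,15],[22,16],[28,0],[29,18],[47,11],[50,0]]
[[16,7],[21,15],[22,16],[28,17],[29,18],[47,11],[50,0]]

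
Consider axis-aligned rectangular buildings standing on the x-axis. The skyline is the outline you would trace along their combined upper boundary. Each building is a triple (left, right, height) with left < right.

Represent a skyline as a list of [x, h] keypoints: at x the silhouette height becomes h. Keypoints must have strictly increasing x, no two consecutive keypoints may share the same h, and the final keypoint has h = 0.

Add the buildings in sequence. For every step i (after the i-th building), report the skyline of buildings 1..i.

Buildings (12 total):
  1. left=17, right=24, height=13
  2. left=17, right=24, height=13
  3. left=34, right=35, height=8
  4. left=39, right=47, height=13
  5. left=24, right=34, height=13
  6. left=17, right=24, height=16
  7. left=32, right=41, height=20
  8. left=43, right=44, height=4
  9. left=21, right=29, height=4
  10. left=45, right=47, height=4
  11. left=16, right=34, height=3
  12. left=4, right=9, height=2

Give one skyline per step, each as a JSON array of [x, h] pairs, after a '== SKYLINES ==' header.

== SKYLINES ==
[[17,13],[24,0]]
[[17,13],[24,0]]
[[17,13],[24,0],[34,8],[35,0]]
[[17,13],[24,0],[34,8],[35,0],[39,13],[47,0]]
[[17,13],[34,8],[35,0],[39,13],[47,0]]
[[17,16],[24,13],[34,8],[35,0],[39,13],[47,0]]
[[17,16],[24,13],[32,20],[41,13],[47,0]]
[[17,16],[24,13],[32,20],[41,13],[47,0]]
[[17,16],[24,13],[32,20],[41,13],[47,0]]
[[17,16],[24,13],[32,20],[41,13],[47,0]]
[[16,3],[17,16],[24,13],[32,20],[41,13],[47,0]]
[[4,2],[9,0],[16,3],[17,16],[24,13],[32,20],[41,13],[47,0]]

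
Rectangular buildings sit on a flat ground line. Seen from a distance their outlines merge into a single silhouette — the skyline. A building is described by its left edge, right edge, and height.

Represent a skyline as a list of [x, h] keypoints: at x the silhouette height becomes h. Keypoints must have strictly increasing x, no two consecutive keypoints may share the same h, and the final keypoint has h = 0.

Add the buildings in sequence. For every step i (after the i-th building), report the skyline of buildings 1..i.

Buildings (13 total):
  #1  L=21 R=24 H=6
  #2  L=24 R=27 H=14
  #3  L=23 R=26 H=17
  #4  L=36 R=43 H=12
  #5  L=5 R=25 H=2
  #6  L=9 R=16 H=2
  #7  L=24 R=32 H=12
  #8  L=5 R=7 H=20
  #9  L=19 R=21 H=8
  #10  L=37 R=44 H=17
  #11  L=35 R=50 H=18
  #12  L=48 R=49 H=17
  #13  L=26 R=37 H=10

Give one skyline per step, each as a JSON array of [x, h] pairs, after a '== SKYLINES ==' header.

== SKYLINES ==
[[21,6],[24,0]]
[[21,6],[24,14],[27,0]]
[[21,6],[23,17],[26,14],[27,0]]
[[21,6],[23,17],[26,14],[27,0],[36,12],[43,0]]
[[5,2],[21,6],[23,17],[26,14],[27,0],[36,12],[43,0]]
[[5,2],[21,6],[23,17],[26,14],[27,0],[36,12],[43,0]]
[[5,2],[21,6],[23,17],[26,14],[27,12],[32,0],[36,12],[43,0]]
[[5,20],[7,2],[21,6],[23,17],[26,14],[27,12],[32,0],[36,12],[43,0]]
[[5,20],[7,2],[19,8],[21,6],[23,17],[26,14],[27,12],[32,0],[36,12],[43,0]]
[[5,20],[7,2],[19,8],[21,6],[23,17],[26,14],[27,12],[32,0],[36,12],[37,17],[44,0]]
[[5,20],[7,2],[19,8],[21,6],[23,17],[26,14],[27,12],[32,0],[35,18],[50,0]]
[[5,20],[7,2],[19,8],[21,6],[23,17],[26,14],[27,12],[32,0],[35,18],[50,0]]
[[5,20],[7,2],[19,8],[21,6],[23,17],[26,14],[27,12],[32,10],[35,18],[50,0]]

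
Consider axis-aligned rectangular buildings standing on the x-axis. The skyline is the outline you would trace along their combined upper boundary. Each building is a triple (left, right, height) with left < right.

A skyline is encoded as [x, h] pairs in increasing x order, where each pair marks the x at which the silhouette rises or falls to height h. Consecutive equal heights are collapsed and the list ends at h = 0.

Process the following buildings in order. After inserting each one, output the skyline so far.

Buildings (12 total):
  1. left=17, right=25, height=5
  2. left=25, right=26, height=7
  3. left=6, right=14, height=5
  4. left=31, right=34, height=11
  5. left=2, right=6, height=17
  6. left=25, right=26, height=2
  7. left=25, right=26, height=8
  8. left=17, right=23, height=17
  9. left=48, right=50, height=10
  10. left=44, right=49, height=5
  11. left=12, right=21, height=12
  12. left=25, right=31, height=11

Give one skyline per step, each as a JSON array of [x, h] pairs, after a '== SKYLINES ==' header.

== SKYLINES ==
[[17,5],[25,0]]
[[17,5],[25,7],[26,0]]
[[6,5],[14,0],[17,5],[25,7],[26,0]]
[[6,5],[14,0],[17,5],[25,7],[26,0],[31,11],[34,0]]
[[2,17],[6,5],[14,0],[17,5],[25,7],[26,0],[31,11],[34,0]]
[[2,17],[6,5],[14,0],[17,5],[25,7],[26,0],[31,11],[34,0]]
[[2,17],[6,5],[14,0],[17,5],[25,8],[26,0],[31,11],[34,0]]
[[2,17],[6,5],[14,0],[17,17],[23,5],[25,8],[26,0],[31,11],[34,0]]
[[2,17],[6,5],[14,0],[17,17],[23,5],[25,8],[26,0],[31,11],[34,0],[48,10],[50,0]]
[[2,17],[6,5],[14,0],[17,17],[23,5],[25,8],[26,0],[31,11],[34,0],[44,5],[48,10],[50,0]]
[[2,17],[6,5],[12,12],[17,17],[23,5],[25,8],[26,0],[31,11],[34,0],[44,5],[48,10],[50,0]]
[[2,17],[6,5],[12,12],[17,17],[23,5],[25,11],[34,0],[44,5],[48,10],[50,0]]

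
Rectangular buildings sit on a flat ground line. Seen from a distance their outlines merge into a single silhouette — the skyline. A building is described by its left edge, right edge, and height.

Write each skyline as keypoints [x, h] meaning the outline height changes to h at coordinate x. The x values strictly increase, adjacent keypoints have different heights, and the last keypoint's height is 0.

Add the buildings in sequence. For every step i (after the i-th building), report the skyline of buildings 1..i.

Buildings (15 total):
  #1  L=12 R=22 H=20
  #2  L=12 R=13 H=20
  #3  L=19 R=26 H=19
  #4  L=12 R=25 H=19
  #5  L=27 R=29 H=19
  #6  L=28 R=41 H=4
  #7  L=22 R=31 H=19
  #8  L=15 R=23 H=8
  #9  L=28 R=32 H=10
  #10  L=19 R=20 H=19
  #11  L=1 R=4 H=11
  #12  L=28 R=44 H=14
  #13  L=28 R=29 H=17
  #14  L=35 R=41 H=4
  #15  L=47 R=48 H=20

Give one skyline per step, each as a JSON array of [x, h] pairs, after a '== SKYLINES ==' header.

== SKYLINES ==
[[12,20],[22,0]]
[[12,20],[22,0]]
[[12,20],[22,19],[26,0]]
[[12,20],[22,19],[26,0]]
[[12,20],[22,19],[26,0],[27,19],[29,0]]
[[12,20],[22,19],[26,0],[27,19],[29,4],[41,0]]
[[12,20],[22,19],[31,4],[41,0]]
[[12,20],[22,19],[31,4],[41,0]]
[[12,20],[22,19],[31,10],[32,4],[41,0]]
[[12,20],[22,19],[31,10],[32,4],[41,0]]
[[1,11],[4,0],[12,20],[22,19],[31,10],[32,4],[41,0]]
[[1,11],[4,0],[12,20],[22,19],[31,14],[44,0]]
[[1,11],[4,0],[12,20],[22,19],[31,14],[44,0]]
[[1,11],[4,0],[12,20],[22,19],[31,14],[44,0]]
[[1,11],[4,0],[12,20],[22,19],[31,14],[44,0],[47,20],[48,0]]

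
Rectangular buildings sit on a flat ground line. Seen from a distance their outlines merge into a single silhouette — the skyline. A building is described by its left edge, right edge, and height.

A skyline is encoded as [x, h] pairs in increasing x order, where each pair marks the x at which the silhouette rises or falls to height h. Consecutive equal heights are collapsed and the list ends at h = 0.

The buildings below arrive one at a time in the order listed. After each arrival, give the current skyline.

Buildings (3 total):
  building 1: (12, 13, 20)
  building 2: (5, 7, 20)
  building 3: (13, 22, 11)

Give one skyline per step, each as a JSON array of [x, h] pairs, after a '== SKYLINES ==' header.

== SKYLINES ==
[[12,20],[13,0]]
[[5,20],[7,0],[12,20],[13,0]]
[[5,20],[7,0],[12,20],[13,11],[22,0]]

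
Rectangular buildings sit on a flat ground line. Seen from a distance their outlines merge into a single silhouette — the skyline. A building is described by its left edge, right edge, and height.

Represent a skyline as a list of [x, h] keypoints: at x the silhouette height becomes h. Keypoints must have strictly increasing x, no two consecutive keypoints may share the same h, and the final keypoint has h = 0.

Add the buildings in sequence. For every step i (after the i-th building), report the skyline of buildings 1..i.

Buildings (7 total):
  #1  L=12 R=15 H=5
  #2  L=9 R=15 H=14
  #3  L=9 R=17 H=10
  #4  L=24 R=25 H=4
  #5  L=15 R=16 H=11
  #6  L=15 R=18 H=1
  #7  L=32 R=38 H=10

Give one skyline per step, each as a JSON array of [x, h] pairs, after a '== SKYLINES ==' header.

== SKYLINES ==
[[12,5],[15,0]]
[[9,14],[15,0]]
[[9,14],[15,10],[17,0]]
[[9,14],[15,10],[17,0],[24,4],[25,0]]
[[9,14],[15,11],[16,10],[17,0],[24,4],[25,0]]
[[9,14],[15,11],[16,10],[17,1],[18,0],[24,4],[25,0]]
[[9,14],[15,11],[16,10],[17,1],[18,0],[24,4],[25,0],[32,10],[38,0]]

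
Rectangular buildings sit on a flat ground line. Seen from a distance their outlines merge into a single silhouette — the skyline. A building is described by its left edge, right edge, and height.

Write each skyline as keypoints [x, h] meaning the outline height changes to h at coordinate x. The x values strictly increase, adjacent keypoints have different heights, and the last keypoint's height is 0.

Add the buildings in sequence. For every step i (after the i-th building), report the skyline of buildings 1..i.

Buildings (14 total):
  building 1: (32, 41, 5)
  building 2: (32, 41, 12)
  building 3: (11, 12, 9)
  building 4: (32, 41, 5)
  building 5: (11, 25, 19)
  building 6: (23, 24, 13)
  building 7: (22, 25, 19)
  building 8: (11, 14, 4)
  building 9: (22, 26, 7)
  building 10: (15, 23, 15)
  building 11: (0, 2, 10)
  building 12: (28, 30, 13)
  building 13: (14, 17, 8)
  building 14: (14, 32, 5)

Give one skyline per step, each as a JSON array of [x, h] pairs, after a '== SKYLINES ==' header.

== SKYLINES ==
[[32,5],[41,0]]
[[32,12],[41,0]]
[[11,9],[12,0],[32,12],[41,0]]
[[11,9],[12,0],[32,12],[41,0]]
[[11,19],[25,0],[32,12],[41,0]]
[[11,19],[25,0],[32,12],[41,0]]
[[11,19],[25,0],[32,12],[41,0]]
[[11,19],[25,0],[32,12],[41,0]]
[[11,19],[25,7],[26,0],[32,12],[41,0]]
[[11,19],[25,7],[26,0],[32,12],[41,0]]
[[0,10],[2,0],[11,19],[25,7],[26,0],[32,12],[41,0]]
[[0,10],[2,0],[11,19],[25,7],[26,0],[28,13],[30,0],[32,12],[41,0]]
[[0,10],[2,0],[11,19],[25,7],[26,0],[28,13],[30,0],[32,12],[41,0]]
[[0,10],[2,0],[11,19],[25,7],[26,5],[28,13],[30,5],[32,12],[41,0]]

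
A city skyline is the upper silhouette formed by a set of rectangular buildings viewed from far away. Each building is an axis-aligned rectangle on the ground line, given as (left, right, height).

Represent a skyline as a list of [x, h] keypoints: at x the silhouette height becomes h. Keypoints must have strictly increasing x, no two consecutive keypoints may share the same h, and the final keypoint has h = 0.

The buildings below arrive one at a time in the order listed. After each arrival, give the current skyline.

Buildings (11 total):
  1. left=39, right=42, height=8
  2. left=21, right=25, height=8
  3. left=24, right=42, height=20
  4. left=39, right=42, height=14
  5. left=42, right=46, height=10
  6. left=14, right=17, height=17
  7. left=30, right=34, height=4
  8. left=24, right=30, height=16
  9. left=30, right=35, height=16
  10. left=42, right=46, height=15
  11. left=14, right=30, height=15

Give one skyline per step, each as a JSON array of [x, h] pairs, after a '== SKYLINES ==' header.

== SKYLINES ==
[[39,8],[42,0]]
[[21,8],[25,0],[39,8],[42,0]]
[[21,8],[24,20],[42,0]]
[[21,8],[24,20],[42,0]]
[[21,8],[24,20],[42,10],[46,0]]
[[14,17],[17,0],[21,8],[24,20],[42,10],[46,0]]
[[14,17],[17,0],[21,8],[24,20],[42,10],[46,0]]
[[14,17],[17,0],[21,8],[24,20],[42,10],[46,0]]
[[14,17],[17,0],[21,8],[24,20],[42,10],[46,0]]
[[14,17],[17,0],[21,8],[24,20],[42,15],[46,0]]
[[14,17],[17,15],[24,20],[42,15],[46,0]]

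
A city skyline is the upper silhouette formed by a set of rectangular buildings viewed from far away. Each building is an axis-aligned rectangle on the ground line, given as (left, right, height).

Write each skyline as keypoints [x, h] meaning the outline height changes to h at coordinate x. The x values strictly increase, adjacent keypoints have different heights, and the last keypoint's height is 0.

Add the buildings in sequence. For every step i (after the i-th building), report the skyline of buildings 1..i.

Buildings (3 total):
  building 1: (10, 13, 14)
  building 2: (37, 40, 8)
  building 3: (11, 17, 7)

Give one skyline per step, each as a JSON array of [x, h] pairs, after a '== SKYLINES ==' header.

== SKYLINES ==
[[10,14],[13,0]]
[[10,14],[13,0],[37,8],[40,0]]
[[10,14],[13,7],[17,0],[37,8],[40,0]]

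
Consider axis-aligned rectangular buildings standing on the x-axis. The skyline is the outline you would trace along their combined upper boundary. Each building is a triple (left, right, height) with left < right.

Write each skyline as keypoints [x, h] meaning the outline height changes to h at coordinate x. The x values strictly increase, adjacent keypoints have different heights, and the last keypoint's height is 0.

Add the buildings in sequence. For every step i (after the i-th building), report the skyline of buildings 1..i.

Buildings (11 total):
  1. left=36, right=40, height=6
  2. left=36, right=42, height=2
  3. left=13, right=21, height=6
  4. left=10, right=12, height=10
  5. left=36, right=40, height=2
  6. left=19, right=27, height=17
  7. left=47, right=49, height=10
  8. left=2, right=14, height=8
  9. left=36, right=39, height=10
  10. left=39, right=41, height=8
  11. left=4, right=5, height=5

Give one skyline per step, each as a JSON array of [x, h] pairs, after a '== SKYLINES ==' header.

== SKYLINES ==
[[36,6],[40,0]]
[[36,6],[40,2],[42,0]]
[[13,6],[21,0],[36,6],[40,2],[42,0]]
[[10,10],[12,0],[13,6],[21,0],[36,6],[40,2],[42,0]]
[[10,10],[12,0],[13,6],[21,0],[36,6],[40,2],[42,0]]
[[10,10],[12,0],[13,6],[19,17],[27,0],[36,6],[40,2],[42,0]]
[[10,10],[12,0],[13,6],[19,17],[27,0],[36,6],[40,2],[42,0],[47,10],[49,0]]
[[2,8],[10,10],[12,8],[14,6],[19,17],[27,0],[36,6],[40,2],[42,0],[47,10],[49,0]]
[[2,8],[10,10],[12,8],[14,6],[19,17],[27,0],[36,10],[39,6],[40,2],[42,0],[47,10],[49,0]]
[[2,8],[10,10],[12,8],[14,6],[19,17],[27,0],[36,10],[39,8],[41,2],[42,0],[47,10],[49,0]]
[[2,8],[10,10],[12,8],[14,6],[19,17],[27,0],[36,10],[39,8],[41,2],[42,0],[47,10],[49,0]]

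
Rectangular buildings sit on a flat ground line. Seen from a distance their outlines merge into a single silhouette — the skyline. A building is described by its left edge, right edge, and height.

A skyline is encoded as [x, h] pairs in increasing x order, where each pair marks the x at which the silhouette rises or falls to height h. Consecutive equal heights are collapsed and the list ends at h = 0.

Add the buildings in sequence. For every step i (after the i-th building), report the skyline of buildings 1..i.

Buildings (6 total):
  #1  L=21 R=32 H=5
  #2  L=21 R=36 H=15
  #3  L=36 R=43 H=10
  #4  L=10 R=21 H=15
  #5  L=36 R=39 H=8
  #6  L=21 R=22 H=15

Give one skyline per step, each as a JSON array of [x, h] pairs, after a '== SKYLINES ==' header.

== SKYLINES ==
[[21,5],[32,0]]
[[21,15],[36,0]]
[[21,15],[36,10],[43,0]]
[[10,15],[36,10],[43,0]]
[[10,15],[36,10],[43,0]]
[[10,15],[36,10],[43,0]]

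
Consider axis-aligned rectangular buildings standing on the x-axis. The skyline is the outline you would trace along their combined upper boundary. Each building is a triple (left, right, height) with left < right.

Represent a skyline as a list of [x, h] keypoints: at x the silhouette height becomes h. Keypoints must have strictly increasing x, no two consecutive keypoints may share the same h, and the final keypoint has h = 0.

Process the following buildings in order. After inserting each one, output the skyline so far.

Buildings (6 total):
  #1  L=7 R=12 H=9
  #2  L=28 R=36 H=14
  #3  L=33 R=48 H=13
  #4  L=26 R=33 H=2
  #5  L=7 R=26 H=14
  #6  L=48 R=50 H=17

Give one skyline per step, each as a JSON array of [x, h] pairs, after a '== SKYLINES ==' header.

== SKYLINES ==
[[7,9],[12,0]]
[[7,9],[12,0],[28,14],[36,0]]
[[7,9],[12,0],[28,14],[36,13],[48,0]]
[[7,9],[12,0],[26,2],[28,14],[36,13],[48,0]]
[[7,14],[26,2],[28,14],[36,13],[48,0]]
[[7,14],[26,2],[28,14],[36,13],[48,17],[50,0]]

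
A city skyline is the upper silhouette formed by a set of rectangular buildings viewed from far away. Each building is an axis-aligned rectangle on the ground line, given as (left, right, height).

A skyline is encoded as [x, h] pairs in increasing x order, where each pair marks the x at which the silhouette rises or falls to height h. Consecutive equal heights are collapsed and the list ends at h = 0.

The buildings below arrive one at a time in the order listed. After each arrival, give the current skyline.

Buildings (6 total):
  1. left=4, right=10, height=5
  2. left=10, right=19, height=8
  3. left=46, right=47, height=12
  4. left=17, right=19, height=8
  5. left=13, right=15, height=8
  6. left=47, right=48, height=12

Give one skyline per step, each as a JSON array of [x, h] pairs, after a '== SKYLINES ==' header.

== SKYLINES ==
[[4,5],[10,0]]
[[4,5],[10,8],[19,0]]
[[4,5],[10,8],[19,0],[46,12],[47,0]]
[[4,5],[10,8],[19,0],[46,12],[47,0]]
[[4,5],[10,8],[19,0],[46,12],[47,0]]
[[4,5],[10,8],[19,0],[46,12],[48,0]]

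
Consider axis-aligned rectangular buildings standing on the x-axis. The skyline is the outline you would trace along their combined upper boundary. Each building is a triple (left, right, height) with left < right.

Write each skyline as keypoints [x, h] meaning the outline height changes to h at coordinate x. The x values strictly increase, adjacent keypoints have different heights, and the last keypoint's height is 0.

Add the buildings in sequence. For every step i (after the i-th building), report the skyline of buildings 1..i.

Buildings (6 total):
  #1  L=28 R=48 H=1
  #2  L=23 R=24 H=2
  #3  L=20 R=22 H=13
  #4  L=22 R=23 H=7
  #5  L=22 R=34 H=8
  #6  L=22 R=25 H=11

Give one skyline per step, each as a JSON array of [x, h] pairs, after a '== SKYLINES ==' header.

== SKYLINES ==
[[28,1],[48,0]]
[[23,2],[24,0],[28,1],[48,0]]
[[20,13],[22,0],[23,2],[24,0],[28,1],[48,0]]
[[20,13],[22,7],[23,2],[24,0],[28,1],[48,0]]
[[20,13],[22,8],[34,1],[48,0]]
[[20,13],[22,11],[25,8],[34,1],[48,0]]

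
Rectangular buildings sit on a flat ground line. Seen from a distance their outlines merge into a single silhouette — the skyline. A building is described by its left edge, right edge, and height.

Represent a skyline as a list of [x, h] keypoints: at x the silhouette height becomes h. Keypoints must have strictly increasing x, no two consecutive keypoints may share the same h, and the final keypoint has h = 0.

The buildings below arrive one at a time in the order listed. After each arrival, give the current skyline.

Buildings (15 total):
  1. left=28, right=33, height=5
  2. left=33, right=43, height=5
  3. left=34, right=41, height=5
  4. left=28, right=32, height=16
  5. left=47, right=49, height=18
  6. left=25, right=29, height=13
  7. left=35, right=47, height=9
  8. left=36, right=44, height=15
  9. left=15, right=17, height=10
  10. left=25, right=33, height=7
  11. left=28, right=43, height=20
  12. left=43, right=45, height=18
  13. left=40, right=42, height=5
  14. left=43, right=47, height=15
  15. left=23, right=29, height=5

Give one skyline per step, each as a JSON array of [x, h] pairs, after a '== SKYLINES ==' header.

== SKYLINES ==
[[28,5],[33,0]]
[[28,5],[43,0]]
[[28,5],[43,0]]
[[28,16],[32,5],[43,0]]
[[28,16],[32,5],[43,0],[47,18],[49,0]]
[[25,13],[28,16],[32,5],[43,0],[47,18],[49,0]]
[[25,13],[28,16],[32,5],[35,9],[47,18],[49,0]]
[[25,13],[28,16],[32,5],[35,9],[36,15],[44,9],[47,18],[49,0]]
[[15,10],[17,0],[25,13],[28,16],[32,5],[35,9],[36,15],[44,9],[47,18],[49,0]]
[[15,10],[17,0],[25,13],[28,16],[32,7],[33,5],[35,9],[36,15],[44,9],[47,18],[49,0]]
[[15,10],[17,0],[25,13],[28,20],[43,15],[44,9],[47,18],[49,0]]
[[15,10],[17,0],[25,13],[28,20],[43,18],[45,9],[47,18],[49,0]]
[[15,10],[17,0],[25,13],[28,20],[43,18],[45,9],[47,18],[49,0]]
[[15,10],[17,0],[25,13],[28,20],[43,18],[45,15],[47,18],[49,0]]
[[15,10],[17,0],[23,5],[25,13],[28,20],[43,18],[45,15],[47,18],[49,0]]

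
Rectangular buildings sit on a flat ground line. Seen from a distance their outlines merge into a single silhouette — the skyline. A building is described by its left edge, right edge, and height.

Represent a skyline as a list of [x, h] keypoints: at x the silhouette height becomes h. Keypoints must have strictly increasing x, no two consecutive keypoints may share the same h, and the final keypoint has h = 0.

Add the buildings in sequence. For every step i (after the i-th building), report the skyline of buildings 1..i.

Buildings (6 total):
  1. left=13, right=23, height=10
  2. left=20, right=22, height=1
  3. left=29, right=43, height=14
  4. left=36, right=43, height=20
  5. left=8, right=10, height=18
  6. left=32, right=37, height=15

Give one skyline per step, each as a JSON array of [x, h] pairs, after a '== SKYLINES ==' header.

== SKYLINES ==
[[13,10],[23,0]]
[[13,10],[23,0]]
[[13,10],[23,0],[29,14],[43,0]]
[[13,10],[23,0],[29,14],[36,20],[43,0]]
[[8,18],[10,0],[13,10],[23,0],[29,14],[36,20],[43,0]]
[[8,18],[10,0],[13,10],[23,0],[29,14],[32,15],[36,20],[43,0]]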